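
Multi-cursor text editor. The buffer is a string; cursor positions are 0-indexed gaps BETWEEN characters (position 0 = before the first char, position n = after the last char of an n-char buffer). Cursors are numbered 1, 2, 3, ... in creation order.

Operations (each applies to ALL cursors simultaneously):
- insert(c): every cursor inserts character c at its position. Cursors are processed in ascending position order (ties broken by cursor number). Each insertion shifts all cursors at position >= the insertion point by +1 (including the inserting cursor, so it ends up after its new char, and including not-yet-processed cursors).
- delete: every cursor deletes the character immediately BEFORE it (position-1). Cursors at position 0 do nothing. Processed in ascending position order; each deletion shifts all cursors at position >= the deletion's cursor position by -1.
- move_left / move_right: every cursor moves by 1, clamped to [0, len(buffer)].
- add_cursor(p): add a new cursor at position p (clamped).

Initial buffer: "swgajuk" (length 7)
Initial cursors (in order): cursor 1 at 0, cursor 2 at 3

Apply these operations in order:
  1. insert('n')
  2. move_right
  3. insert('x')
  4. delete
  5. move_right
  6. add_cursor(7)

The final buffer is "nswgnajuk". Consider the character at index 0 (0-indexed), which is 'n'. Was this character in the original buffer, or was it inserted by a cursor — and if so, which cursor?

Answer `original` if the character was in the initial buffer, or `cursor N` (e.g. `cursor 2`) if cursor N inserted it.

After op 1 (insert('n')): buffer="nswgnajuk" (len 9), cursors c1@1 c2@5, authorship 1...2....
After op 2 (move_right): buffer="nswgnajuk" (len 9), cursors c1@2 c2@6, authorship 1...2....
After op 3 (insert('x')): buffer="nsxwgnaxjuk" (len 11), cursors c1@3 c2@8, authorship 1.1..2.2...
After op 4 (delete): buffer="nswgnajuk" (len 9), cursors c1@2 c2@6, authorship 1...2....
After op 5 (move_right): buffer="nswgnajuk" (len 9), cursors c1@3 c2@7, authorship 1...2....
After op 6 (add_cursor(7)): buffer="nswgnajuk" (len 9), cursors c1@3 c2@7 c3@7, authorship 1...2....
Authorship (.=original, N=cursor N): 1 . . . 2 . . . .
Index 0: author = 1

Answer: cursor 1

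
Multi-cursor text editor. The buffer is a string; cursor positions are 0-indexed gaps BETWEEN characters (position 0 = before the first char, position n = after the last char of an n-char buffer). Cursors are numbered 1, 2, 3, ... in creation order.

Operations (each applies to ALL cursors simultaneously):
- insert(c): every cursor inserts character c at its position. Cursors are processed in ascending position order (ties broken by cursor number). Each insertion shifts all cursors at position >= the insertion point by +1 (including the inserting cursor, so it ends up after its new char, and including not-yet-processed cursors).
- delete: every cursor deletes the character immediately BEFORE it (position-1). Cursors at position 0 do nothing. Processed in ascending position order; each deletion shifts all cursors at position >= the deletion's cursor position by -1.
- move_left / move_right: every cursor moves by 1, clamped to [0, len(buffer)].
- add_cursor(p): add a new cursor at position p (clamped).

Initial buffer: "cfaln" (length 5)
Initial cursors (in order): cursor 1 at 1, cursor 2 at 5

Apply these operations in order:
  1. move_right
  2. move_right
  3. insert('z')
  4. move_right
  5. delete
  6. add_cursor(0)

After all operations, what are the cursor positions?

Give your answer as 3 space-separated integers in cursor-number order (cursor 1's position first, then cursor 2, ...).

After op 1 (move_right): buffer="cfaln" (len 5), cursors c1@2 c2@5, authorship .....
After op 2 (move_right): buffer="cfaln" (len 5), cursors c1@3 c2@5, authorship .....
After op 3 (insert('z')): buffer="cfazlnz" (len 7), cursors c1@4 c2@7, authorship ...1..2
After op 4 (move_right): buffer="cfazlnz" (len 7), cursors c1@5 c2@7, authorship ...1..2
After op 5 (delete): buffer="cfazn" (len 5), cursors c1@4 c2@5, authorship ...1.
After op 6 (add_cursor(0)): buffer="cfazn" (len 5), cursors c3@0 c1@4 c2@5, authorship ...1.

Answer: 4 5 0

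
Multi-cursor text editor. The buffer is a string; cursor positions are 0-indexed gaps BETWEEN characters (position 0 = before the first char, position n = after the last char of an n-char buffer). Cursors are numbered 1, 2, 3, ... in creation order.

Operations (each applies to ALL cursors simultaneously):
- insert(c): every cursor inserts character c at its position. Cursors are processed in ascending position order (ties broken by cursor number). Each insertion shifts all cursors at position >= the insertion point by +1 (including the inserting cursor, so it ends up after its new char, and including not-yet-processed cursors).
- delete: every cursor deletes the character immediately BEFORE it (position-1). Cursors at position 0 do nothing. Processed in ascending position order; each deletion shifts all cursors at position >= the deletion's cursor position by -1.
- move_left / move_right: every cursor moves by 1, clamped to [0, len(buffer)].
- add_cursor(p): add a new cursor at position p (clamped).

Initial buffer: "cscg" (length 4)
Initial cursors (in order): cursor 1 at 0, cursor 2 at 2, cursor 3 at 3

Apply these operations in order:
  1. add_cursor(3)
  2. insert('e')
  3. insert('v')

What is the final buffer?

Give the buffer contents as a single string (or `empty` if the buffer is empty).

Answer: evcsevceevvg

Derivation:
After op 1 (add_cursor(3)): buffer="cscg" (len 4), cursors c1@0 c2@2 c3@3 c4@3, authorship ....
After op 2 (insert('e')): buffer="ecseceeg" (len 8), cursors c1@1 c2@4 c3@7 c4@7, authorship 1..2.34.
After op 3 (insert('v')): buffer="evcsevceevvg" (len 12), cursors c1@2 c2@6 c3@11 c4@11, authorship 11..22.3434.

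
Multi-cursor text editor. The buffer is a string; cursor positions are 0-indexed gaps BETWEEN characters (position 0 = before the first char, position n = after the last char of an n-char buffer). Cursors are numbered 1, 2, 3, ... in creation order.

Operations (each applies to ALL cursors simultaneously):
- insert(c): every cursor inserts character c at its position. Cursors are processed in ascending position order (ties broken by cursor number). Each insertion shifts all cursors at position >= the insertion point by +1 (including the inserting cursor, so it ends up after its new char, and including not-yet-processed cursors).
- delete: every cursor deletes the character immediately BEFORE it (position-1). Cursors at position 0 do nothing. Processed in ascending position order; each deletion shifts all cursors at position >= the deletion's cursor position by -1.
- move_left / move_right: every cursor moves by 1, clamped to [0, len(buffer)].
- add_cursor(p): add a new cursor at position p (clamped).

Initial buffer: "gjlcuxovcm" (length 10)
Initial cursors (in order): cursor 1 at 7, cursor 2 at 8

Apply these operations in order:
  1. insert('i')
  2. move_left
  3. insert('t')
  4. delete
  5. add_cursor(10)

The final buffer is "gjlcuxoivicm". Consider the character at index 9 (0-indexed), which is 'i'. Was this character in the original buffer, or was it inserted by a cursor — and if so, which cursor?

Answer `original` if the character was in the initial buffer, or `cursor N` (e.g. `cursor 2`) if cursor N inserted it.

Answer: cursor 2

Derivation:
After op 1 (insert('i')): buffer="gjlcuxoivicm" (len 12), cursors c1@8 c2@10, authorship .......1.2..
After op 2 (move_left): buffer="gjlcuxoivicm" (len 12), cursors c1@7 c2@9, authorship .......1.2..
After op 3 (insert('t')): buffer="gjlcuxotivticm" (len 14), cursors c1@8 c2@11, authorship .......11.22..
After op 4 (delete): buffer="gjlcuxoivicm" (len 12), cursors c1@7 c2@9, authorship .......1.2..
After op 5 (add_cursor(10)): buffer="gjlcuxoivicm" (len 12), cursors c1@7 c2@9 c3@10, authorship .......1.2..
Authorship (.=original, N=cursor N): . . . . . . . 1 . 2 . .
Index 9: author = 2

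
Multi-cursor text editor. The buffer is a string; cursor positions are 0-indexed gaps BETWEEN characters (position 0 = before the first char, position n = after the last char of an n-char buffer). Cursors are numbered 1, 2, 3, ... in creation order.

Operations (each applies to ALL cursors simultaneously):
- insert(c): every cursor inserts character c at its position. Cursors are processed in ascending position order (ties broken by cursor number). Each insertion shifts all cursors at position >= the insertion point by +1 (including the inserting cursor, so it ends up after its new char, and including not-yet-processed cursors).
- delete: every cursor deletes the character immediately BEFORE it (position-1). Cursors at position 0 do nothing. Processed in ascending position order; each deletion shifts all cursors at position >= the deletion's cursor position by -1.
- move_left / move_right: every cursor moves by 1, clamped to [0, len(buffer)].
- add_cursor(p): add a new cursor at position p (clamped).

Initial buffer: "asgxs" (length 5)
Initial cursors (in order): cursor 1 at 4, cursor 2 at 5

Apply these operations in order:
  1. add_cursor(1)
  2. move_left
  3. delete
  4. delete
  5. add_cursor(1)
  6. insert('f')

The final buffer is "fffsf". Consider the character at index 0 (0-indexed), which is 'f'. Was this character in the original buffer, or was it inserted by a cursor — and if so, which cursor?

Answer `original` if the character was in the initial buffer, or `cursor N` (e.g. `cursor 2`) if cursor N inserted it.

After op 1 (add_cursor(1)): buffer="asgxs" (len 5), cursors c3@1 c1@4 c2@5, authorship .....
After op 2 (move_left): buffer="asgxs" (len 5), cursors c3@0 c1@3 c2@4, authorship .....
After op 3 (delete): buffer="ass" (len 3), cursors c3@0 c1@2 c2@2, authorship ...
After op 4 (delete): buffer="s" (len 1), cursors c1@0 c2@0 c3@0, authorship .
After op 5 (add_cursor(1)): buffer="s" (len 1), cursors c1@0 c2@0 c3@0 c4@1, authorship .
After op 6 (insert('f')): buffer="fffsf" (len 5), cursors c1@3 c2@3 c3@3 c4@5, authorship 123.4
Authorship (.=original, N=cursor N): 1 2 3 . 4
Index 0: author = 1

Answer: cursor 1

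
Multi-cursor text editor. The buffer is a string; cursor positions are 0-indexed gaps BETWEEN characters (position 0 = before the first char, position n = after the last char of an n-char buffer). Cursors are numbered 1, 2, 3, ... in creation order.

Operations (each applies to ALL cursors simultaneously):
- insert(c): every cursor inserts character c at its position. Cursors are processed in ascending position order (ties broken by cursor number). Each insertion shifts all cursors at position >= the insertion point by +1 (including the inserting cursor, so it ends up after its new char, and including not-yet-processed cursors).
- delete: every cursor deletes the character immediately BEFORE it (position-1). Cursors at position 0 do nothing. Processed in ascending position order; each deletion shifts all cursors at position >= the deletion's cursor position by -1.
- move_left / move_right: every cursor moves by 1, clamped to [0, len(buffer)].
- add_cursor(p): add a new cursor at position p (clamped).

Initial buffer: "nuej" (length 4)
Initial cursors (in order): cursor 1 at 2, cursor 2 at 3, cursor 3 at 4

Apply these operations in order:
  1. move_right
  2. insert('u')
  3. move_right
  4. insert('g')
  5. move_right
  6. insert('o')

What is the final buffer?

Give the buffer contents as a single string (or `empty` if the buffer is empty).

After op 1 (move_right): buffer="nuej" (len 4), cursors c1@3 c2@4 c3@4, authorship ....
After op 2 (insert('u')): buffer="nueujuu" (len 7), cursors c1@4 c2@7 c3@7, authorship ...1.23
After op 3 (move_right): buffer="nueujuu" (len 7), cursors c1@5 c2@7 c3@7, authorship ...1.23
After op 4 (insert('g')): buffer="nueujguugg" (len 10), cursors c1@6 c2@10 c3@10, authorship ...1.12323
After op 5 (move_right): buffer="nueujguugg" (len 10), cursors c1@7 c2@10 c3@10, authorship ...1.12323
After op 6 (insert('o')): buffer="nueujguouggoo" (len 13), cursors c1@8 c2@13 c3@13, authorship ...1.12132323

Answer: nueujguouggoo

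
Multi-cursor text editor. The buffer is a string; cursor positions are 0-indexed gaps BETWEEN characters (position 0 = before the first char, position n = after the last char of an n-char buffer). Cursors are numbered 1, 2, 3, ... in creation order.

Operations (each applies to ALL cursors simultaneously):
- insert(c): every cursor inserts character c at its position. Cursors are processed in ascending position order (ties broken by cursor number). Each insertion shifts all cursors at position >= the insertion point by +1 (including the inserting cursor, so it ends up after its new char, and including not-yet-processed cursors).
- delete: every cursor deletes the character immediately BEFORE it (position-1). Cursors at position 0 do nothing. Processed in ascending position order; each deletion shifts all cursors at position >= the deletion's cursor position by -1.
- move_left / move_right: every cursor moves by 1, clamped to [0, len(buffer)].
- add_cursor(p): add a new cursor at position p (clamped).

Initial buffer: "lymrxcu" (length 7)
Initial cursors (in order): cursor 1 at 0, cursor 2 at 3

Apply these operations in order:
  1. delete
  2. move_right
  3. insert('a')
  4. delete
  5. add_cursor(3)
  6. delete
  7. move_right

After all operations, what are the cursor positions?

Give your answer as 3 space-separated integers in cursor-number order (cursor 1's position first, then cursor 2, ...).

Answer: 1 1 1

Derivation:
After op 1 (delete): buffer="lyrxcu" (len 6), cursors c1@0 c2@2, authorship ......
After op 2 (move_right): buffer="lyrxcu" (len 6), cursors c1@1 c2@3, authorship ......
After op 3 (insert('a')): buffer="layraxcu" (len 8), cursors c1@2 c2@5, authorship .1..2...
After op 4 (delete): buffer="lyrxcu" (len 6), cursors c1@1 c2@3, authorship ......
After op 5 (add_cursor(3)): buffer="lyrxcu" (len 6), cursors c1@1 c2@3 c3@3, authorship ......
After op 6 (delete): buffer="xcu" (len 3), cursors c1@0 c2@0 c3@0, authorship ...
After op 7 (move_right): buffer="xcu" (len 3), cursors c1@1 c2@1 c3@1, authorship ...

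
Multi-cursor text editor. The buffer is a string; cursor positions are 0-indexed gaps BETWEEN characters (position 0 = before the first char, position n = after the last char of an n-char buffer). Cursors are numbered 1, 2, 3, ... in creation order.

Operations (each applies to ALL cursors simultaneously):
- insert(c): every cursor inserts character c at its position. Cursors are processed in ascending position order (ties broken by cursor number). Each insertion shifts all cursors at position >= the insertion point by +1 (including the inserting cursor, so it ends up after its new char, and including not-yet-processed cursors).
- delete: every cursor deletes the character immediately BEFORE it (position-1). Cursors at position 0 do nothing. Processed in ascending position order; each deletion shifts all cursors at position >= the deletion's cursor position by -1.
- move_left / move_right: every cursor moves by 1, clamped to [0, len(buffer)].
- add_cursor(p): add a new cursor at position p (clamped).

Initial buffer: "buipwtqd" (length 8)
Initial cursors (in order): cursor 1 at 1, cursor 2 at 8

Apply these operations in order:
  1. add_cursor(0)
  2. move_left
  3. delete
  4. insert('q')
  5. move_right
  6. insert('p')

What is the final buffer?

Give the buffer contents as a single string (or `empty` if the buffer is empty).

Answer: qqbppuipwtqdp

Derivation:
After op 1 (add_cursor(0)): buffer="buipwtqd" (len 8), cursors c3@0 c1@1 c2@8, authorship ........
After op 2 (move_left): buffer="buipwtqd" (len 8), cursors c1@0 c3@0 c2@7, authorship ........
After op 3 (delete): buffer="buipwtd" (len 7), cursors c1@0 c3@0 c2@6, authorship .......
After op 4 (insert('q')): buffer="qqbuipwtqd" (len 10), cursors c1@2 c3@2 c2@9, authorship 13......2.
After op 5 (move_right): buffer="qqbuipwtqd" (len 10), cursors c1@3 c3@3 c2@10, authorship 13......2.
After op 6 (insert('p')): buffer="qqbppuipwtqdp" (len 13), cursors c1@5 c3@5 c2@13, authorship 13.13.....2.2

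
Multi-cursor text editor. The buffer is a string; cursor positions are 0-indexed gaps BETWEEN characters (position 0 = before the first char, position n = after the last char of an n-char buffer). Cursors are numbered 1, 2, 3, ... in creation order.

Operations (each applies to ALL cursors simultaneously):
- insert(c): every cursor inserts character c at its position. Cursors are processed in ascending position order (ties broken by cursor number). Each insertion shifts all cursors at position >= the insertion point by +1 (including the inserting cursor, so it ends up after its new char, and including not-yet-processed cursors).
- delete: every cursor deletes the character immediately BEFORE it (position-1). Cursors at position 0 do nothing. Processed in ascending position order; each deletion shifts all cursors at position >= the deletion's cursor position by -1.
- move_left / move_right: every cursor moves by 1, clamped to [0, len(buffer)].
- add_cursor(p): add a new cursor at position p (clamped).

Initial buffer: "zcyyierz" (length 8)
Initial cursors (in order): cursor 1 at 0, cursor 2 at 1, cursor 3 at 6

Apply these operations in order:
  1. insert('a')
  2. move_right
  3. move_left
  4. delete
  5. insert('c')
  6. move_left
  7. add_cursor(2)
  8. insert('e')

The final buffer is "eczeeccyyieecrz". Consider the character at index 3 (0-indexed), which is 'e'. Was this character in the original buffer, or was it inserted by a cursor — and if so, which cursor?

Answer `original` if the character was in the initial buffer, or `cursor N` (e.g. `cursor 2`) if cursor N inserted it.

Answer: cursor 2

Derivation:
After op 1 (insert('a')): buffer="azacyyiearz" (len 11), cursors c1@1 c2@3 c3@9, authorship 1.2.....3..
After op 2 (move_right): buffer="azacyyiearz" (len 11), cursors c1@2 c2@4 c3@10, authorship 1.2.....3..
After op 3 (move_left): buffer="azacyyiearz" (len 11), cursors c1@1 c2@3 c3@9, authorship 1.2.....3..
After op 4 (delete): buffer="zcyyierz" (len 8), cursors c1@0 c2@1 c3@6, authorship ........
After op 5 (insert('c')): buffer="czccyyiecrz" (len 11), cursors c1@1 c2@3 c3@9, authorship 1.2.....3..
After op 6 (move_left): buffer="czccyyiecrz" (len 11), cursors c1@0 c2@2 c3@8, authorship 1.2.....3..
After op 7 (add_cursor(2)): buffer="czccyyiecrz" (len 11), cursors c1@0 c2@2 c4@2 c3@8, authorship 1.2.....3..
After op 8 (insert('e')): buffer="eczeeccyyieecrz" (len 15), cursors c1@1 c2@5 c4@5 c3@12, authorship 11.242.....33..
Authorship (.=original, N=cursor N): 1 1 . 2 4 2 . . . . . 3 3 . .
Index 3: author = 2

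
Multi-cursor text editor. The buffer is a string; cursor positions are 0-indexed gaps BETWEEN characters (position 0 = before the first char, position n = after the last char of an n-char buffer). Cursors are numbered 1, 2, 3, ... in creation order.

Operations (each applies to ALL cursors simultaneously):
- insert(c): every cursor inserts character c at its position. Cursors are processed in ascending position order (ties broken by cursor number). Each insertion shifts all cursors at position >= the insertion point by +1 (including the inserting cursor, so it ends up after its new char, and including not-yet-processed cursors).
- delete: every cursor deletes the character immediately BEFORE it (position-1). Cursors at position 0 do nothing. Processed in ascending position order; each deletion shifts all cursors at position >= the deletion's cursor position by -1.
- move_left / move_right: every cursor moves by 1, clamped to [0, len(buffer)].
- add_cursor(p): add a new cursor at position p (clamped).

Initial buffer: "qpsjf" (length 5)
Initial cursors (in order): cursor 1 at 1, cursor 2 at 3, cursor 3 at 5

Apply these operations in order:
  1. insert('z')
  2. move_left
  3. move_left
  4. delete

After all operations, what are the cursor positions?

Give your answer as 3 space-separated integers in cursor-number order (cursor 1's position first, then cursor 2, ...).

After op 1 (insert('z')): buffer="qzpszjfz" (len 8), cursors c1@2 c2@5 c3@8, authorship .1..2..3
After op 2 (move_left): buffer="qzpszjfz" (len 8), cursors c1@1 c2@4 c3@7, authorship .1..2..3
After op 3 (move_left): buffer="qzpszjfz" (len 8), cursors c1@0 c2@3 c3@6, authorship .1..2..3
After op 4 (delete): buffer="qzszfz" (len 6), cursors c1@0 c2@2 c3@4, authorship .1.2.3

Answer: 0 2 4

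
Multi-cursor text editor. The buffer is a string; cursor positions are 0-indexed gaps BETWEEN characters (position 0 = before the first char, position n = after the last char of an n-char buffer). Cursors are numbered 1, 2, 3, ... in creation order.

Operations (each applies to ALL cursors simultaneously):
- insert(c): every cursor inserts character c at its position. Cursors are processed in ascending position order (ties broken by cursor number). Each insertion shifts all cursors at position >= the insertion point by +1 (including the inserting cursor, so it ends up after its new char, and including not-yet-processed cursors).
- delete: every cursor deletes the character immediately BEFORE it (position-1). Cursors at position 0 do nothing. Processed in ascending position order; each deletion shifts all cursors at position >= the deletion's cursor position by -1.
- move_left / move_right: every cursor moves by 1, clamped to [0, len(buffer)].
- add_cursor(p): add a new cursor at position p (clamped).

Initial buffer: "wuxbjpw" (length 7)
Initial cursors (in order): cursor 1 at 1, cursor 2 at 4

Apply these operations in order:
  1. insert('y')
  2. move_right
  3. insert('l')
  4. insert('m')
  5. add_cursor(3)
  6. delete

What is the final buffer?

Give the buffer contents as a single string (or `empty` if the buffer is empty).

After op 1 (insert('y')): buffer="wyuxbyjpw" (len 9), cursors c1@2 c2@6, authorship .1...2...
After op 2 (move_right): buffer="wyuxbyjpw" (len 9), cursors c1@3 c2@7, authorship .1...2...
After op 3 (insert('l')): buffer="wyulxbyjlpw" (len 11), cursors c1@4 c2@9, authorship .1.1..2.2..
After op 4 (insert('m')): buffer="wyulmxbyjlmpw" (len 13), cursors c1@5 c2@11, authorship .1.11..2.22..
After op 5 (add_cursor(3)): buffer="wyulmxbyjlmpw" (len 13), cursors c3@3 c1@5 c2@11, authorship .1.11..2.22..
After op 6 (delete): buffer="wylxbyjlpw" (len 10), cursors c3@2 c1@3 c2@8, authorship .11..2.2..

Answer: wylxbyjlpw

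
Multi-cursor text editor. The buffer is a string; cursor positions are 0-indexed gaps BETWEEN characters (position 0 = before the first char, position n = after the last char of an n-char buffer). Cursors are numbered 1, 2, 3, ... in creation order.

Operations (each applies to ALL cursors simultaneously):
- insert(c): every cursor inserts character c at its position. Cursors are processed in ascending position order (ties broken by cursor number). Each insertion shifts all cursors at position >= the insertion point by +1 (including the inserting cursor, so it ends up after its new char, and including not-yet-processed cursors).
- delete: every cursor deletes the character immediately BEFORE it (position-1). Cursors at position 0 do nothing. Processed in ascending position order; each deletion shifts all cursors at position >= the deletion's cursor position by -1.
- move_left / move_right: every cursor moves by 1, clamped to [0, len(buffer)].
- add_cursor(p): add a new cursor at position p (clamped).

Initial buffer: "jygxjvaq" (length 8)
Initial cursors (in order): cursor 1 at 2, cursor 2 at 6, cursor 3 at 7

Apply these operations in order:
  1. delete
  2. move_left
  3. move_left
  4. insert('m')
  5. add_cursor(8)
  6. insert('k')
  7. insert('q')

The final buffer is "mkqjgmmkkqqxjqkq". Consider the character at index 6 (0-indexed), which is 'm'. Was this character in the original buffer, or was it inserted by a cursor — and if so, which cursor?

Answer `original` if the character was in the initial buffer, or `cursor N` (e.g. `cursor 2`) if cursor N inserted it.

After op 1 (delete): buffer="jgxjq" (len 5), cursors c1@1 c2@4 c3@4, authorship .....
After op 2 (move_left): buffer="jgxjq" (len 5), cursors c1@0 c2@3 c3@3, authorship .....
After op 3 (move_left): buffer="jgxjq" (len 5), cursors c1@0 c2@2 c3@2, authorship .....
After op 4 (insert('m')): buffer="mjgmmxjq" (len 8), cursors c1@1 c2@5 c3@5, authorship 1..23...
After op 5 (add_cursor(8)): buffer="mjgmmxjq" (len 8), cursors c1@1 c2@5 c3@5 c4@8, authorship 1..23...
After op 6 (insert('k')): buffer="mkjgmmkkxjqk" (len 12), cursors c1@2 c2@8 c3@8 c4@12, authorship 11..2323...4
After op 7 (insert('q')): buffer="mkqjgmmkkqqxjqkq" (len 16), cursors c1@3 c2@11 c3@11 c4@16, authorship 111..232323...44
Authorship (.=original, N=cursor N): 1 1 1 . . 2 3 2 3 2 3 . . . 4 4
Index 6: author = 3

Answer: cursor 3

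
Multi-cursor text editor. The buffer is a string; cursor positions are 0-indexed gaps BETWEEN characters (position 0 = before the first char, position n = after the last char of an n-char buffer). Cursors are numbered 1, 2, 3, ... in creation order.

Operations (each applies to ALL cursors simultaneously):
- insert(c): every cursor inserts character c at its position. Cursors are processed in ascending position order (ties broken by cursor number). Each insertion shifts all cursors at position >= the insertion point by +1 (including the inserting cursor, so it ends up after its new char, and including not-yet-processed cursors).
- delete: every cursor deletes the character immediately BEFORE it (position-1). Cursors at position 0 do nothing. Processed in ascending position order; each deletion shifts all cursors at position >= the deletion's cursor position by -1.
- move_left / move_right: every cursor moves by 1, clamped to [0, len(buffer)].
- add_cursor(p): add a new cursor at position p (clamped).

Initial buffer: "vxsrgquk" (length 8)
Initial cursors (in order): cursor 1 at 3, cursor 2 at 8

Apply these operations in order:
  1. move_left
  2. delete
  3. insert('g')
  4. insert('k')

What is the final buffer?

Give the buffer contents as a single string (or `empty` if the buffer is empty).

After op 1 (move_left): buffer="vxsrgquk" (len 8), cursors c1@2 c2@7, authorship ........
After op 2 (delete): buffer="vsrgqk" (len 6), cursors c1@1 c2@5, authorship ......
After op 3 (insert('g')): buffer="vgsrgqgk" (len 8), cursors c1@2 c2@7, authorship .1....2.
After op 4 (insert('k')): buffer="vgksrgqgkk" (len 10), cursors c1@3 c2@9, authorship .11....22.

Answer: vgksrgqgkk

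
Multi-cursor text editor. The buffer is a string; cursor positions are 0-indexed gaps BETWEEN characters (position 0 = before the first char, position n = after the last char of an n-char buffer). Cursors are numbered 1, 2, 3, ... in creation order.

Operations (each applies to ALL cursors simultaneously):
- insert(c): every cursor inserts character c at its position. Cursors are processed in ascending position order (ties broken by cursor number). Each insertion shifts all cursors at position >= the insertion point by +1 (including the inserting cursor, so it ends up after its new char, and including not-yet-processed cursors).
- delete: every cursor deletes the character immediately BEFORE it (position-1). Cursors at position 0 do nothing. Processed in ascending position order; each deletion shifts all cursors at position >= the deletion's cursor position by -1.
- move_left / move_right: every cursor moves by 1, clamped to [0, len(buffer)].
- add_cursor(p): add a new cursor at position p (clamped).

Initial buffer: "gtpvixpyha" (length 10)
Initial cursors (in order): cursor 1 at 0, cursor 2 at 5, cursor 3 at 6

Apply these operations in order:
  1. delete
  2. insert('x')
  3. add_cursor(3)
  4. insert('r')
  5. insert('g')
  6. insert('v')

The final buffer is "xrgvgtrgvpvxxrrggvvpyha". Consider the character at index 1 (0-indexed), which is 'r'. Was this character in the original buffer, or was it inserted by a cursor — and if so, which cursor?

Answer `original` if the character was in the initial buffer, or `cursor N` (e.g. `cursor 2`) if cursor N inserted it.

After op 1 (delete): buffer="gtpvpyha" (len 8), cursors c1@0 c2@4 c3@4, authorship ........
After op 2 (insert('x')): buffer="xgtpvxxpyha" (len 11), cursors c1@1 c2@7 c3@7, authorship 1....23....
After op 3 (add_cursor(3)): buffer="xgtpvxxpyha" (len 11), cursors c1@1 c4@3 c2@7 c3@7, authorship 1....23....
After op 4 (insert('r')): buffer="xrgtrpvxxrrpyha" (len 15), cursors c1@2 c4@5 c2@11 c3@11, authorship 11..4..2323....
After op 5 (insert('g')): buffer="xrggtrgpvxxrrggpyha" (len 19), cursors c1@3 c4@7 c2@15 c3@15, authorship 111..44..232323....
After op 6 (insert('v')): buffer="xrgvgtrgvpvxxrrggvvpyha" (len 23), cursors c1@4 c4@9 c2@19 c3@19, authorship 1111..444..23232323....
Authorship (.=original, N=cursor N): 1 1 1 1 . . 4 4 4 . . 2 3 2 3 2 3 2 3 . . . .
Index 1: author = 1

Answer: cursor 1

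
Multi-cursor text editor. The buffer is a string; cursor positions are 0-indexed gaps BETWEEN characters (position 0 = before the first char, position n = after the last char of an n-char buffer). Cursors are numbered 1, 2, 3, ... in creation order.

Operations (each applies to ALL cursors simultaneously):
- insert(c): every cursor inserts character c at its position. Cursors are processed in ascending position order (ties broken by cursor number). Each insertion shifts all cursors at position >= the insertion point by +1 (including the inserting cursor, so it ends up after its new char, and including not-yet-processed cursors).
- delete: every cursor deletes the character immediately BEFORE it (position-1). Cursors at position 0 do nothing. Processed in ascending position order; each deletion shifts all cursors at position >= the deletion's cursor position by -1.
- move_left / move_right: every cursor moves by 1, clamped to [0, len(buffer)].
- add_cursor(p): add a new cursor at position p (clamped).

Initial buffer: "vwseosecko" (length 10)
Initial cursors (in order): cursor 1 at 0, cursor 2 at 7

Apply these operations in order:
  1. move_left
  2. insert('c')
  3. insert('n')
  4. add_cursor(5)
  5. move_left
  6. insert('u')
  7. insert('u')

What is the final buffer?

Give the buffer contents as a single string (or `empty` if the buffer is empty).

After op 1 (move_left): buffer="vwseosecko" (len 10), cursors c1@0 c2@6, authorship ..........
After op 2 (insert('c')): buffer="cvwseoscecko" (len 12), cursors c1@1 c2@8, authorship 1......2....
After op 3 (insert('n')): buffer="cnvwseoscnecko" (len 14), cursors c1@2 c2@10, authorship 11......22....
After op 4 (add_cursor(5)): buffer="cnvwseoscnecko" (len 14), cursors c1@2 c3@5 c2@10, authorship 11......22....
After op 5 (move_left): buffer="cnvwseoscnecko" (len 14), cursors c1@1 c3@4 c2@9, authorship 11......22....
After op 6 (insert('u')): buffer="cunvwuseoscunecko" (len 17), cursors c1@2 c3@6 c2@12, authorship 111..3....222....
After op 7 (insert('u')): buffer="cuunvwuuseoscuunecko" (len 20), cursors c1@3 c3@8 c2@15, authorship 1111..33....2222....

Answer: cuunvwuuseoscuunecko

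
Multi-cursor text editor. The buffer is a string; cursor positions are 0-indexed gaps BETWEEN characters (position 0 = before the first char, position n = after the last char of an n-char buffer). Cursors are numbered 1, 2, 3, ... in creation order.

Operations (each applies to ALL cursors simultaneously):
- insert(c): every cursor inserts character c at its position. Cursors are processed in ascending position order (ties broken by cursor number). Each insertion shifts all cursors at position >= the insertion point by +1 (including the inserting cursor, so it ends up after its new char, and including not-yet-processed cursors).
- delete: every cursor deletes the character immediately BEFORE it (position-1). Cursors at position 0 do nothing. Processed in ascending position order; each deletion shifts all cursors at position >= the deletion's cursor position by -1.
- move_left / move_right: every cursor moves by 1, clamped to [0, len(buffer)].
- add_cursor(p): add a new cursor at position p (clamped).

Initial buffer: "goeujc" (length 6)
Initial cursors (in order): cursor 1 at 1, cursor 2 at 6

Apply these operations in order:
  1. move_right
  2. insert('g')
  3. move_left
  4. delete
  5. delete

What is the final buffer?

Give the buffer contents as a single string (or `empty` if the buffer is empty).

Answer: geug

Derivation:
After op 1 (move_right): buffer="goeujc" (len 6), cursors c1@2 c2@6, authorship ......
After op 2 (insert('g')): buffer="gogeujcg" (len 8), cursors c1@3 c2@8, authorship ..1....2
After op 3 (move_left): buffer="gogeujcg" (len 8), cursors c1@2 c2@7, authorship ..1....2
After op 4 (delete): buffer="ggeujg" (len 6), cursors c1@1 c2@5, authorship .1...2
After op 5 (delete): buffer="geug" (len 4), cursors c1@0 c2@3, authorship 1..2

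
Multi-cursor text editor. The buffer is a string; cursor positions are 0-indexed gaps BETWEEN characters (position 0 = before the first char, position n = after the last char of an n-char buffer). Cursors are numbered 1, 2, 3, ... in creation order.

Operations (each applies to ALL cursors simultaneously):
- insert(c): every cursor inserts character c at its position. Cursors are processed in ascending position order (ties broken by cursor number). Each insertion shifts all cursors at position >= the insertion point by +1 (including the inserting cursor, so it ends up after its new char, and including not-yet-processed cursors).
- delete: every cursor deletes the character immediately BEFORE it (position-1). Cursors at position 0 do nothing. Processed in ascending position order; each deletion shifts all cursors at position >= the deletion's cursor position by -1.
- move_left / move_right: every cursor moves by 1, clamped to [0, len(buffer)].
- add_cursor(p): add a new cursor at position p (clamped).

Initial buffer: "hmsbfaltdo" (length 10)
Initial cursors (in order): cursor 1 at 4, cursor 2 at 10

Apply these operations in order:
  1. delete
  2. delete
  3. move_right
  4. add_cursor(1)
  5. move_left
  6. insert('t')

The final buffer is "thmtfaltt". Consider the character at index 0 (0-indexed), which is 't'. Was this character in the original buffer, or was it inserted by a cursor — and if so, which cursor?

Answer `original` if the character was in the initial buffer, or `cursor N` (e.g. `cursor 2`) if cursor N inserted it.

After op 1 (delete): buffer="hmsfaltd" (len 8), cursors c1@3 c2@8, authorship ........
After op 2 (delete): buffer="hmfalt" (len 6), cursors c1@2 c2@6, authorship ......
After op 3 (move_right): buffer="hmfalt" (len 6), cursors c1@3 c2@6, authorship ......
After op 4 (add_cursor(1)): buffer="hmfalt" (len 6), cursors c3@1 c1@3 c2@6, authorship ......
After op 5 (move_left): buffer="hmfalt" (len 6), cursors c3@0 c1@2 c2@5, authorship ......
After op 6 (insert('t')): buffer="thmtfaltt" (len 9), cursors c3@1 c1@4 c2@8, authorship 3..1...2.
Authorship (.=original, N=cursor N): 3 . . 1 . . . 2 .
Index 0: author = 3

Answer: cursor 3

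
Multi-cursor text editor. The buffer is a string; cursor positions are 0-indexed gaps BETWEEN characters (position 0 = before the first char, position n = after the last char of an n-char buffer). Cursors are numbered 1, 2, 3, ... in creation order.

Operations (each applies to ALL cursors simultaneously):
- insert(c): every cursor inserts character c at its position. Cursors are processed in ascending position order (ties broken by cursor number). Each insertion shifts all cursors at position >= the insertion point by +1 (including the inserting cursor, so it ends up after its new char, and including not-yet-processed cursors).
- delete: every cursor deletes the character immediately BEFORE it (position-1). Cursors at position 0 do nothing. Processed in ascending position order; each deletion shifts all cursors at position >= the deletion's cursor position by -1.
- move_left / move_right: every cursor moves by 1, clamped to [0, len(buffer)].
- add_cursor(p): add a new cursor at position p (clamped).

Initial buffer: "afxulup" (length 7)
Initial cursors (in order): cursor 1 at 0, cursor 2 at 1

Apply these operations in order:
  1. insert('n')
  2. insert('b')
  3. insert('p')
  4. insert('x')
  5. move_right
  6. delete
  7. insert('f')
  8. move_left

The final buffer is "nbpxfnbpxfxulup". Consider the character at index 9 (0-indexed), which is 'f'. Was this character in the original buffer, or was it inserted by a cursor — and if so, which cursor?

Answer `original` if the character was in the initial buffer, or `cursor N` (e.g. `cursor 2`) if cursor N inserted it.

After op 1 (insert('n')): buffer="nanfxulup" (len 9), cursors c1@1 c2@3, authorship 1.2......
After op 2 (insert('b')): buffer="nbanbfxulup" (len 11), cursors c1@2 c2@5, authorship 11.22......
After op 3 (insert('p')): buffer="nbpanbpfxulup" (len 13), cursors c1@3 c2@7, authorship 111.222......
After op 4 (insert('x')): buffer="nbpxanbpxfxulup" (len 15), cursors c1@4 c2@9, authorship 1111.2222......
After op 5 (move_right): buffer="nbpxanbpxfxulup" (len 15), cursors c1@5 c2@10, authorship 1111.2222......
After op 6 (delete): buffer="nbpxnbpxxulup" (len 13), cursors c1@4 c2@8, authorship 11112222.....
After op 7 (insert('f')): buffer="nbpxfnbpxfxulup" (len 15), cursors c1@5 c2@10, authorship 1111122222.....
After op 8 (move_left): buffer="nbpxfnbpxfxulup" (len 15), cursors c1@4 c2@9, authorship 1111122222.....
Authorship (.=original, N=cursor N): 1 1 1 1 1 2 2 2 2 2 . . . . .
Index 9: author = 2

Answer: cursor 2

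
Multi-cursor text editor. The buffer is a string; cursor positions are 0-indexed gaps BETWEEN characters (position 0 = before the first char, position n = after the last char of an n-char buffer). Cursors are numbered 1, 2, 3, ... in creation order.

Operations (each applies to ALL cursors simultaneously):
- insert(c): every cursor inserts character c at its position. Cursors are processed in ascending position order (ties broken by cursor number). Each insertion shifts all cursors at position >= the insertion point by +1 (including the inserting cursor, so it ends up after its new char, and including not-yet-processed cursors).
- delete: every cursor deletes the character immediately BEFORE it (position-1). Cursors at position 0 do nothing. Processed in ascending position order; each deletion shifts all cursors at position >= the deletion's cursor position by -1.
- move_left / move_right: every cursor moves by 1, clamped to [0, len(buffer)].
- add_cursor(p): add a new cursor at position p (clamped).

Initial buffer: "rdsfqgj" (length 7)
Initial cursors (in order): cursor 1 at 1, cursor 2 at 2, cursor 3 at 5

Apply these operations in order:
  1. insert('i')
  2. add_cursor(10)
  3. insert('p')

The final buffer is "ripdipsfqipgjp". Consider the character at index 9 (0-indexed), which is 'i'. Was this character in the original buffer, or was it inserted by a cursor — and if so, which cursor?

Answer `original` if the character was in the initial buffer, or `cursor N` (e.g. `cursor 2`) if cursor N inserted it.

After op 1 (insert('i')): buffer="ridisfqigj" (len 10), cursors c1@2 c2@4 c3@8, authorship .1.2...3..
After op 2 (add_cursor(10)): buffer="ridisfqigj" (len 10), cursors c1@2 c2@4 c3@8 c4@10, authorship .1.2...3..
After op 3 (insert('p')): buffer="ripdipsfqipgjp" (len 14), cursors c1@3 c2@6 c3@11 c4@14, authorship .11.22...33..4
Authorship (.=original, N=cursor N): . 1 1 . 2 2 . . . 3 3 . . 4
Index 9: author = 3

Answer: cursor 3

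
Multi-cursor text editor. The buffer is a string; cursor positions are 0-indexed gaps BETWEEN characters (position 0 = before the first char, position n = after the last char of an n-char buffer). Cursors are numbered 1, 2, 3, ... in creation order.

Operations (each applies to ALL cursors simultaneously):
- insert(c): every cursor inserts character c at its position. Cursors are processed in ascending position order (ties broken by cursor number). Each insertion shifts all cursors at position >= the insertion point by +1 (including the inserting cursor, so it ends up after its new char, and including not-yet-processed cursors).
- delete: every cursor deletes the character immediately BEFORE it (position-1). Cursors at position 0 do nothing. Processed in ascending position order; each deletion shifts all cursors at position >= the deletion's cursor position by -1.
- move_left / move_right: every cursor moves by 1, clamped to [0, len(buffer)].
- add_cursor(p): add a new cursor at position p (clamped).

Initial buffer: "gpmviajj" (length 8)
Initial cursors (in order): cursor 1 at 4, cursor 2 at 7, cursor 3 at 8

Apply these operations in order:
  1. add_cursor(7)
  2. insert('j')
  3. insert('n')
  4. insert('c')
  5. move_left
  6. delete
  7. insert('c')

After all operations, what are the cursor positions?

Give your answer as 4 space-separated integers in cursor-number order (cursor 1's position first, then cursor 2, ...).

After op 1 (add_cursor(7)): buffer="gpmviajj" (len 8), cursors c1@4 c2@7 c4@7 c3@8, authorship ........
After op 2 (insert('j')): buffer="gpmvjiajjjjj" (len 12), cursors c1@5 c2@10 c4@10 c3@12, authorship ....1...24.3
After op 3 (insert('n')): buffer="gpmvjniajjjnnjjn" (len 16), cursors c1@6 c2@13 c4@13 c3@16, authorship ....11...2424.33
After op 4 (insert('c')): buffer="gpmvjnciajjjnnccjjnc" (len 20), cursors c1@7 c2@16 c4@16 c3@20, authorship ....111...242424.333
After op 5 (move_left): buffer="gpmvjnciajjjnnccjjnc" (len 20), cursors c1@6 c2@15 c4@15 c3@19, authorship ....111...242424.333
After op 6 (delete): buffer="gpmvjciajjjncjjc" (len 16), cursors c1@5 c2@12 c4@12 c3@15, authorship ....11...2424.33
After op 7 (insert('c')): buffer="gpmvjcciajjjncccjjcc" (len 20), cursors c1@6 c2@15 c4@15 c3@19, authorship ....111...242244.333

Answer: 6 15 19 15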